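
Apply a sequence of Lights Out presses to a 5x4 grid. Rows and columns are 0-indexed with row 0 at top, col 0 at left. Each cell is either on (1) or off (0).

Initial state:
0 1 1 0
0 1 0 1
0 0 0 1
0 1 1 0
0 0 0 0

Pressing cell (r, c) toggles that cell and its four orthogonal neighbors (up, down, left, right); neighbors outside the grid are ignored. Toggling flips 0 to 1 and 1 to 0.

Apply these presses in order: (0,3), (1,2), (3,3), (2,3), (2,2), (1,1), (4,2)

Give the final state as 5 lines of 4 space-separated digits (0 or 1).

Answer: 0 0 1 1
1 1 1 0
0 0 1 0
0 1 0 0
0 1 1 0

Derivation:
After press 1 at (0,3):
0 1 0 1
0 1 0 0
0 0 0 1
0 1 1 0
0 0 0 0

After press 2 at (1,2):
0 1 1 1
0 0 1 1
0 0 1 1
0 1 1 0
0 0 0 0

After press 3 at (3,3):
0 1 1 1
0 0 1 1
0 0 1 0
0 1 0 1
0 0 0 1

After press 4 at (2,3):
0 1 1 1
0 0 1 0
0 0 0 1
0 1 0 0
0 0 0 1

After press 5 at (2,2):
0 1 1 1
0 0 0 0
0 1 1 0
0 1 1 0
0 0 0 1

After press 6 at (1,1):
0 0 1 1
1 1 1 0
0 0 1 0
0 1 1 0
0 0 0 1

After press 7 at (4,2):
0 0 1 1
1 1 1 0
0 0 1 0
0 1 0 0
0 1 1 0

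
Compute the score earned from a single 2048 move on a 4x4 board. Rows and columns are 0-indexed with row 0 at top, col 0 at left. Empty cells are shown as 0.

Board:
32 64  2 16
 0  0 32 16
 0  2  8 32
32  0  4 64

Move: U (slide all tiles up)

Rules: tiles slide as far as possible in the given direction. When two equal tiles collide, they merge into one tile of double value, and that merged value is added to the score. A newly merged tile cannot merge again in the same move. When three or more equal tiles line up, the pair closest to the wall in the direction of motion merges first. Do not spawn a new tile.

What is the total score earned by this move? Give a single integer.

Slide up:
col 0: [32, 0, 0, 32] -> [64, 0, 0, 0]  score +64 (running 64)
col 1: [64, 0, 2, 0] -> [64, 2, 0, 0]  score +0 (running 64)
col 2: [2, 32, 8, 4] -> [2, 32, 8, 4]  score +0 (running 64)
col 3: [16, 16, 32, 64] -> [32, 32, 64, 0]  score +32 (running 96)
Board after move:
64 64  2 32
 0  2 32 32
 0  0  8 64
 0  0  4  0

Answer: 96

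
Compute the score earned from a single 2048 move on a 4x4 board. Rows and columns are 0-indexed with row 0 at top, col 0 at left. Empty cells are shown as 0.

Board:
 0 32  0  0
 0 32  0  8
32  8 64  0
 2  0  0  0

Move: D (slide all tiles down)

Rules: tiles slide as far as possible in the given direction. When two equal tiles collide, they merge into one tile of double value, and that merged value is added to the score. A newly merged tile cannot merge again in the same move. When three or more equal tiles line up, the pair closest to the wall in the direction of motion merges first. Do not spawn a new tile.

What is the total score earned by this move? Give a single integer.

Slide down:
col 0: [0, 0, 32, 2] -> [0, 0, 32, 2]  score +0 (running 0)
col 1: [32, 32, 8, 0] -> [0, 0, 64, 8]  score +64 (running 64)
col 2: [0, 0, 64, 0] -> [0, 0, 0, 64]  score +0 (running 64)
col 3: [0, 8, 0, 0] -> [0, 0, 0, 8]  score +0 (running 64)
Board after move:
 0  0  0  0
 0  0  0  0
32 64  0  0
 2  8 64  8

Answer: 64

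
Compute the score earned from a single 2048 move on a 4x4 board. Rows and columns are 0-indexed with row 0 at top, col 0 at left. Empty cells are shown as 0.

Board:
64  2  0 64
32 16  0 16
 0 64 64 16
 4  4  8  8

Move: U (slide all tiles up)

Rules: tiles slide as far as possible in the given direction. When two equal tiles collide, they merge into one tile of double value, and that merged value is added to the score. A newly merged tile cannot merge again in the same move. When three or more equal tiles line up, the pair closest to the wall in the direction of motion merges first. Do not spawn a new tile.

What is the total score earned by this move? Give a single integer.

Answer: 32

Derivation:
Slide up:
col 0: [64, 32, 0, 4] -> [64, 32, 4, 0]  score +0 (running 0)
col 1: [2, 16, 64, 4] -> [2, 16, 64, 4]  score +0 (running 0)
col 2: [0, 0, 64, 8] -> [64, 8, 0, 0]  score +0 (running 0)
col 3: [64, 16, 16, 8] -> [64, 32, 8, 0]  score +32 (running 32)
Board after move:
64  2 64 64
32 16  8 32
 4 64  0  8
 0  4  0  0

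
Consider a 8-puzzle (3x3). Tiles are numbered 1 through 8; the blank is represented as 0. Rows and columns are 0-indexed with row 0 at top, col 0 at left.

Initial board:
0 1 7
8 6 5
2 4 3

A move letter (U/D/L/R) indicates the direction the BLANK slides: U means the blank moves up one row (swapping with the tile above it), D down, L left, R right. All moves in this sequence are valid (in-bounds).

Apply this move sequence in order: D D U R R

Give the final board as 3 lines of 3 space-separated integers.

Answer: 8 1 7
6 5 0
2 4 3

Derivation:
After move 1 (D):
8 1 7
0 6 5
2 4 3

After move 2 (D):
8 1 7
2 6 5
0 4 3

After move 3 (U):
8 1 7
0 6 5
2 4 3

After move 4 (R):
8 1 7
6 0 5
2 4 3

After move 5 (R):
8 1 7
6 5 0
2 4 3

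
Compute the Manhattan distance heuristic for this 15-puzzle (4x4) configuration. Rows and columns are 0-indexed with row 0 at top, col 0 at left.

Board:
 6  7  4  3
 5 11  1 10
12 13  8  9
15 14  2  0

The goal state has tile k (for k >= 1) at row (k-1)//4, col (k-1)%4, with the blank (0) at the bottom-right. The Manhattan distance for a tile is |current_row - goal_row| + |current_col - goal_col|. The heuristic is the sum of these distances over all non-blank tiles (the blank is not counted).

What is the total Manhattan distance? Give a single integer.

Tile 6: at (0,0), goal (1,1), distance |0-1|+|0-1| = 2
Tile 7: at (0,1), goal (1,2), distance |0-1|+|1-2| = 2
Tile 4: at (0,2), goal (0,3), distance |0-0|+|2-3| = 1
Tile 3: at (0,3), goal (0,2), distance |0-0|+|3-2| = 1
Tile 5: at (1,0), goal (1,0), distance |1-1|+|0-0| = 0
Tile 11: at (1,1), goal (2,2), distance |1-2|+|1-2| = 2
Tile 1: at (1,2), goal (0,0), distance |1-0|+|2-0| = 3
Tile 10: at (1,3), goal (2,1), distance |1-2|+|3-1| = 3
Tile 12: at (2,0), goal (2,3), distance |2-2|+|0-3| = 3
Tile 13: at (2,1), goal (3,0), distance |2-3|+|1-0| = 2
Tile 8: at (2,2), goal (1,3), distance |2-1|+|2-3| = 2
Tile 9: at (2,3), goal (2,0), distance |2-2|+|3-0| = 3
Tile 15: at (3,0), goal (3,2), distance |3-3|+|0-2| = 2
Tile 14: at (3,1), goal (3,1), distance |3-3|+|1-1| = 0
Tile 2: at (3,2), goal (0,1), distance |3-0|+|2-1| = 4
Sum: 2 + 2 + 1 + 1 + 0 + 2 + 3 + 3 + 3 + 2 + 2 + 3 + 2 + 0 + 4 = 30

Answer: 30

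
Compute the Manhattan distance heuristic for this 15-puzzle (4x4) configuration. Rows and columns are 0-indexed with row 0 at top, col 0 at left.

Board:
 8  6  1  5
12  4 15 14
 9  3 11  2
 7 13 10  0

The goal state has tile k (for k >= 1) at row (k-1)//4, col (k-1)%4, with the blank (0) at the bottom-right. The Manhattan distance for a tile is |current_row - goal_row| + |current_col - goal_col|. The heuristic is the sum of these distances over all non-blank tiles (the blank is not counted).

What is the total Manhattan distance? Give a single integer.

Tile 8: (0,0)->(1,3) = 4
Tile 6: (0,1)->(1,1) = 1
Tile 1: (0,2)->(0,0) = 2
Tile 5: (0,3)->(1,0) = 4
Tile 12: (1,0)->(2,3) = 4
Tile 4: (1,1)->(0,3) = 3
Tile 15: (1,2)->(3,2) = 2
Tile 14: (1,3)->(3,1) = 4
Tile 9: (2,0)->(2,0) = 0
Tile 3: (2,1)->(0,2) = 3
Tile 11: (2,2)->(2,2) = 0
Tile 2: (2,3)->(0,1) = 4
Tile 7: (3,0)->(1,2) = 4
Tile 13: (3,1)->(3,0) = 1
Tile 10: (3,2)->(2,1) = 2
Sum: 4 + 1 + 2 + 4 + 4 + 3 + 2 + 4 + 0 + 3 + 0 + 4 + 4 + 1 + 2 = 38

Answer: 38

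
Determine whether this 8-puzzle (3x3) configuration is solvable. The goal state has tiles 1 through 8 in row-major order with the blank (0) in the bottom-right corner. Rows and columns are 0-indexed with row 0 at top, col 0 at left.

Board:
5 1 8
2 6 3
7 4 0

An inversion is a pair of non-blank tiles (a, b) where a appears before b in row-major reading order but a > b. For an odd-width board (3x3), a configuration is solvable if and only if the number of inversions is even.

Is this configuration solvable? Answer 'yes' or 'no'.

Inversions (pairs i<j in row-major order where tile[i] > tile[j] > 0): 12
12 is even, so the puzzle is solvable.

Answer: yes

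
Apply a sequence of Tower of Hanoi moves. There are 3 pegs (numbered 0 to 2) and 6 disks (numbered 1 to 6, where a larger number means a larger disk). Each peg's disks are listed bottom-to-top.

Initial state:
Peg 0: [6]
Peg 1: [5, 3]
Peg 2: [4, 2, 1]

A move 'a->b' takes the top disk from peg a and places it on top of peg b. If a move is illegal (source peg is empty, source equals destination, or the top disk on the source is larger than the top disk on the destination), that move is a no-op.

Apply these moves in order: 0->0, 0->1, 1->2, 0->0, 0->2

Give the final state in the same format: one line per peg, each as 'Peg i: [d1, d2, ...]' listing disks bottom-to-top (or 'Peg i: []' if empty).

After move 1 (0->0):
Peg 0: [6]
Peg 1: [5, 3]
Peg 2: [4, 2, 1]

After move 2 (0->1):
Peg 0: [6]
Peg 1: [5, 3]
Peg 2: [4, 2, 1]

After move 3 (1->2):
Peg 0: [6]
Peg 1: [5, 3]
Peg 2: [4, 2, 1]

After move 4 (0->0):
Peg 0: [6]
Peg 1: [5, 3]
Peg 2: [4, 2, 1]

After move 5 (0->2):
Peg 0: [6]
Peg 1: [5, 3]
Peg 2: [4, 2, 1]

Answer: Peg 0: [6]
Peg 1: [5, 3]
Peg 2: [4, 2, 1]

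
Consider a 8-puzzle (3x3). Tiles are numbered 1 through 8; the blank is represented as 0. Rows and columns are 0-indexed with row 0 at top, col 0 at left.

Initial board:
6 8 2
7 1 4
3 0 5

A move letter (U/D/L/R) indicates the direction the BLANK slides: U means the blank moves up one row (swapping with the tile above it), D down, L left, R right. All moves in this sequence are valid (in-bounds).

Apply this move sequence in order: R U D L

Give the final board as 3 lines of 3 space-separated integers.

After move 1 (R):
6 8 2
7 1 4
3 5 0

After move 2 (U):
6 8 2
7 1 0
3 5 4

After move 3 (D):
6 8 2
7 1 4
3 5 0

After move 4 (L):
6 8 2
7 1 4
3 0 5

Answer: 6 8 2
7 1 4
3 0 5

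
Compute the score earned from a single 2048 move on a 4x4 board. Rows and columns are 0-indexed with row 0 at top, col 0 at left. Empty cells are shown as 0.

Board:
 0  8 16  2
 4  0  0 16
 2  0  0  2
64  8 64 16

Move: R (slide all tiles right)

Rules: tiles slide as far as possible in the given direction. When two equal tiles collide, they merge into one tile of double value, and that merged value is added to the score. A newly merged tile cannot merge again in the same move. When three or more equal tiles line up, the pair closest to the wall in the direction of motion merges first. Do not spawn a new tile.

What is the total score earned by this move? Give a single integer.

Slide right:
row 0: [0, 8, 16, 2] -> [0, 8, 16, 2]  score +0 (running 0)
row 1: [4, 0, 0, 16] -> [0, 0, 4, 16]  score +0 (running 0)
row 2: [2, 0, 0, 2] -> [0, 0, 0, 4]  score +4 (running 4)
row 3: [64, 8, 64, 16] -> [64, 8, 64, 16]  score +0 (running 4)
Board after move:
 0  8 16  2
 0  0  4 16
 0  0  0  4
64  8 64 16

Answer: 4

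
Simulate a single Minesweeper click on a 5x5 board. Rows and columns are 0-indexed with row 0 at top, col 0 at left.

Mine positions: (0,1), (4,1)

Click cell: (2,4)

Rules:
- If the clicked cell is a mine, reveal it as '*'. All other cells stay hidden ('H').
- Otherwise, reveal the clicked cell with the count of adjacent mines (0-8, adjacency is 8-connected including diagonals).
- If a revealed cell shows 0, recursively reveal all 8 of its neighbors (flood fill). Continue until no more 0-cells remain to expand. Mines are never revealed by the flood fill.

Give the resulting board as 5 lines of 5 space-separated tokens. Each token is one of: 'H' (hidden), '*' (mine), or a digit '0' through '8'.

H H 1 0 0
1 1 1 0 0
0 0 0 0 0
1 1 1 0 0
H H 1 0 0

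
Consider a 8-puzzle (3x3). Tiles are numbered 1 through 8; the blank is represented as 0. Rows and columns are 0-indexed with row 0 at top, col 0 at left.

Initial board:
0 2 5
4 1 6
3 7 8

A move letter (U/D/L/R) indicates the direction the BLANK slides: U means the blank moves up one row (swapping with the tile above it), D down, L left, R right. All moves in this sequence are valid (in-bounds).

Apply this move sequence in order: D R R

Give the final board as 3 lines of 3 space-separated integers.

After move 1 (D):
4 2 5
0 1 6
3 7 8

After move 2 (R):
4 2 5
1 0 6
3 7 8

After move 3 (R):
4 2 5
1 6 0
3 7 8

Answer: 4 2 5
1 6 0
3 7 8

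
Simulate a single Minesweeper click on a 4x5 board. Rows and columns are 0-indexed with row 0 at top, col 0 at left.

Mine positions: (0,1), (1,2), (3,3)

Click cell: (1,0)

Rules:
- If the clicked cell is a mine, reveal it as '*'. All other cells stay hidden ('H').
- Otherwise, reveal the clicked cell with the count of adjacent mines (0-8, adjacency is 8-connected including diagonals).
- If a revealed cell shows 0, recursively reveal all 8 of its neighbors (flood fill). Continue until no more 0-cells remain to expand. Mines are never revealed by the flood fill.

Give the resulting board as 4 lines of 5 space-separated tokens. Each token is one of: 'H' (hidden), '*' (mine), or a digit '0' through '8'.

H H H H H
1 H H H H
H H H H H
H H H H H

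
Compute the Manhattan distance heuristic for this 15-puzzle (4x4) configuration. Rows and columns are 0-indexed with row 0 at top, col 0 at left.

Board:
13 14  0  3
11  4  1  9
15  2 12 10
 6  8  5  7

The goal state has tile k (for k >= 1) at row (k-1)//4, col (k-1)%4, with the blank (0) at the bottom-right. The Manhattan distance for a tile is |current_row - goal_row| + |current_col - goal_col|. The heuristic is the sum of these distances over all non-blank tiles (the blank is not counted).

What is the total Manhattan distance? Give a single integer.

Answer: 42

Derivation:
Tile 13: at (0,0), goal (3,0), distance |0-3|+|0-0| = 3
Tile 14: at (0,1), goal (3,1), distance |0-3|+|1-1| = 3
Tile 3: at (0,3), goal (0,2), distance |0-0|+|3-2| = 1
Tile 11: at (1,0), goal (2,2), distance |1-2|+|0-2| = 3
Tile 4: at (1,1), goal (0,3), distance |1-0|+|1-3| = 3
Tile 1: at (1,2), goal (0,0), distance |1-0|+|2-0| = 3
Tile 9: at (1,3), goal (2,0), distance |1-2|+|3-0| = 4
Tile 15: at (2,0), goal (3,2), distance |2-3|+|0-2| = 3
Tile 2: at (2,1), goal (0,1), distance |2-0|+|1-1| = 2
Tile 12: at (2,2), goal (2,3), distance |2-2|+|2-3| = 1
Tile 10: at (2,3), goal (2,1), distance |2-2|+|3-1| = 2
Tile 6: at (3,0), goal (1,1), distance |3-1|+|0-1| = 3
Tile 8: at (3,1), goal (1,3), distance |3-1|+|1-3| = 4
Tile 5: at (3,2), goal (1,0), distance |3-1|+|2-0| = 4
Tile 7: at (3,3), goal (1,2), distance |3-1|+|3-2| = 3
Sum: 3 + 3 + 1 + 3 + 3 + 3 + 4 + 3 + 2 + 1 + 2 + 3 + 4 + 4 + 3 = 42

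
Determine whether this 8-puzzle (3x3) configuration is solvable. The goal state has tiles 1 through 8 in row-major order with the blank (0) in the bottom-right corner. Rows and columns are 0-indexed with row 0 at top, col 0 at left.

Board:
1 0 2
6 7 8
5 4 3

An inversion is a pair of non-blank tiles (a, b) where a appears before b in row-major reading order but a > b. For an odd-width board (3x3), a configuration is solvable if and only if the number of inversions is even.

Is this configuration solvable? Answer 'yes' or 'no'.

Inversions (pairs i<j in row-major order where tile[i] > tile[j] > 0): 12
12 is even, so the puzzle is solvable.

Answer: yes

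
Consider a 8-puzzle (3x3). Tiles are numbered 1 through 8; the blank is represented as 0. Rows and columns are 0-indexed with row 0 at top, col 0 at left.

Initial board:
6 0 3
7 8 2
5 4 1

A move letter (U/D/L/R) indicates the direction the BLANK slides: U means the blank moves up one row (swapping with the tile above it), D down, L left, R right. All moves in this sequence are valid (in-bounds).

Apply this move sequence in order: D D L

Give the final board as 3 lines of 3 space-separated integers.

Answer: 6 8 3
7 4 2
0 5 1

Derivation:
After move 1 (D):
6 8 3
7 0 2
5 4 1

After move 2 (D):
6 8 3
7 4 2
5 0 1

After move 3 (L):
6 8 3
7 4 2
0 5 1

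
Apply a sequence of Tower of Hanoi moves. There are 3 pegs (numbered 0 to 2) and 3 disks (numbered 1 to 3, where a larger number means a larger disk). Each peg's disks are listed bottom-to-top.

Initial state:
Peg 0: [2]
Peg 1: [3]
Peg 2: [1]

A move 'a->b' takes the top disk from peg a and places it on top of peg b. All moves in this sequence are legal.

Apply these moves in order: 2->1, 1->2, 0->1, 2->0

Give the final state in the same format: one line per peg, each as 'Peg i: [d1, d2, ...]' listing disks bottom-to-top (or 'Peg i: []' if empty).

Answer: Peg 0: [1]
Peg 1: [3, 2]
Peg 2: []

Derivation:
After move 1 (2->1):
Peg 0: [2]
Peg 1: [3, 1]
Peg 2: []

After move 2 (1->2):
Peg 0: [2]
Peg 1: [3]
Peg 2: [1]

After move 3 (0->1):
Peg 0: []
Peg 1: [3, 2]
Peg 2: [1]

After move 4 (2->0):
Peg 0: [1]
Peg 1: [3, 2]
Peg 2: []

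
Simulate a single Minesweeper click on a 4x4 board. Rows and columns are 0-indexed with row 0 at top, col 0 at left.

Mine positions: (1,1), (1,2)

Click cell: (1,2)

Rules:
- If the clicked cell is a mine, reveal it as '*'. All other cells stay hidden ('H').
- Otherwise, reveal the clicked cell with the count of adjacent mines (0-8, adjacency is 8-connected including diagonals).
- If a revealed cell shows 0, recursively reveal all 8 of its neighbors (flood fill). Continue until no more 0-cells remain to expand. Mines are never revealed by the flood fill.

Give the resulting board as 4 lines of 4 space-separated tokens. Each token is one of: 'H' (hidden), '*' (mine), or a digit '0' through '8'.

H H H H
H H * H
H H H H
H H H H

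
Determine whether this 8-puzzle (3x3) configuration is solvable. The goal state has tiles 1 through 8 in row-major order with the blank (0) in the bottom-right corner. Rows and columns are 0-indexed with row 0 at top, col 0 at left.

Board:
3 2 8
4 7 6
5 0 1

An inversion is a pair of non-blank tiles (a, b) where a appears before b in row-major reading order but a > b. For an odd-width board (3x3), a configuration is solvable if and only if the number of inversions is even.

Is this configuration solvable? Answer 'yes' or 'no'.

Inversions (pairs i<j in row-major order where tile[i] > tile[j] > 0): 15
15 is odd, so the puzzle is not solvable.

Answer: no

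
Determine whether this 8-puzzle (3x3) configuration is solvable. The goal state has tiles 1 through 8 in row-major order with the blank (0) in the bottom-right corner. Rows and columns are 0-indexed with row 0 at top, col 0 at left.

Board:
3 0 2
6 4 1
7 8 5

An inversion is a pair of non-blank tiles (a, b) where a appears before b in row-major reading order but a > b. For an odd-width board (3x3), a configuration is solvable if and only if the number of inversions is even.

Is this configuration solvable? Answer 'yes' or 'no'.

Answer: no

Derivation:
Inversions (pairs i<j in row-major order where tile[i] > tile[j] > 0): 9
9 is odd, so the puzzle is not solvable.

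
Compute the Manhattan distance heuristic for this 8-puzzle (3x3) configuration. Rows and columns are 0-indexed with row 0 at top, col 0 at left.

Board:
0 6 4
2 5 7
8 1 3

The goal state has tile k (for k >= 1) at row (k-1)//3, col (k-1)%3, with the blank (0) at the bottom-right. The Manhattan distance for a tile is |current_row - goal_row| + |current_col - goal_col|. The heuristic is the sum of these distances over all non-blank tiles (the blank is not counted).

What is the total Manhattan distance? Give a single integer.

Answer: 16

Derivation:
Tile 6: (0,1)->(1,2) = 2
Tile 4: (0,2)->(1,0) = 3
Tile 2: (1,0)->(0,1) = 2
Tile 5: (1,1)->(1,1) = 0
Tile 7: (1,2)->(2,0) = 3
Tile 8: (2,0)->(2,1) = 1
Tile 1: (2,1)->(0,0) = 3
Tile 3: (2,2)->(0,2) = 2
Sum: 2 + 3 + 2 + 0 + 3 + 1 + 3 + 2 = 16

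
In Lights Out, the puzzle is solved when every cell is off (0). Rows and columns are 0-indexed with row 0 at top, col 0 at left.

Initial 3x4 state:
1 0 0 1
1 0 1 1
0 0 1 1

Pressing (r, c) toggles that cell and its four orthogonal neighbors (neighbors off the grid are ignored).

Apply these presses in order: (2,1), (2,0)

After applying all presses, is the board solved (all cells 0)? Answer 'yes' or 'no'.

After press 1 at (2,1):
1 0 0 1
1 1 1 1
1 1 0 1

After press 2 at (2,0):
1 0 0 1
0 1 1 1
0 0 0 1

Lights still on: 6

Answer: no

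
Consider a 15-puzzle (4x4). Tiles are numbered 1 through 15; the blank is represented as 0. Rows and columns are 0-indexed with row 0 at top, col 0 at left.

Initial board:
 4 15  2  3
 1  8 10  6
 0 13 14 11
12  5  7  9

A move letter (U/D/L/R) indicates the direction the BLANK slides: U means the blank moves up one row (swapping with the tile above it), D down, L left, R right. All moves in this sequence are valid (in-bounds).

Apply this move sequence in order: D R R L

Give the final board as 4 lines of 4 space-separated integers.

Answer:  4 15  2  3
 1  8 10  6
12 13 14 11
 5  0  7  9

Derivation:
After move 1 (D):
 4 15  2  3
 1  8 10  6
12 13 14 11
 0  5  7  9

After move 2 (R):
 4 15  2  3
 1  8 10  6
12 13 14 11
 5  0  7  9

After move 3 (R):
 4 15  2  3
 1  8 10  6
12 13 14 11
 5  7  0  9

After move 4 (L):
 4 15  2  3
 1  8 10  6
12 13 14 11
 5  0  7  9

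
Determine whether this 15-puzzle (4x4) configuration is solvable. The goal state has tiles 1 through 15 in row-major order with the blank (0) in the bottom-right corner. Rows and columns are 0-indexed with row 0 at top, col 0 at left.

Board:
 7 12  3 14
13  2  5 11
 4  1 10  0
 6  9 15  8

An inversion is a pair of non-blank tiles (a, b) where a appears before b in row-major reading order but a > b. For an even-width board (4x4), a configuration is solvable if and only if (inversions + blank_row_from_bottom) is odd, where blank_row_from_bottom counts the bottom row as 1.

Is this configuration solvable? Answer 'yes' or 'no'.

Answer: no

Derivation:
Inversions: 52
Blank is in row 2 (0-indexed from top), which is row 2 counting from the bottom (bottom = 1).
52 + 2 = 54, which is even, so the puzzle is not solvable.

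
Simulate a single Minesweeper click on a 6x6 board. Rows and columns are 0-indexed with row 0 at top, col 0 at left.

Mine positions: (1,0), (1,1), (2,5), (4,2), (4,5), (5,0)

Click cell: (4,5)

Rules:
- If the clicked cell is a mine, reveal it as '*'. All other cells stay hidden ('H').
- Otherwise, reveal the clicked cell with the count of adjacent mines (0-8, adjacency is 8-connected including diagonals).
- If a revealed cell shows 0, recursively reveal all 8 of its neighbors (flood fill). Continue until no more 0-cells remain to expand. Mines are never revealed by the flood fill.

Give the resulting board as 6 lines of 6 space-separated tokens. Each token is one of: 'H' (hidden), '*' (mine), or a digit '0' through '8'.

H H H H H H
H H H H H H
H H H H H H
H H H H H H
H H H H H *
H H H H H H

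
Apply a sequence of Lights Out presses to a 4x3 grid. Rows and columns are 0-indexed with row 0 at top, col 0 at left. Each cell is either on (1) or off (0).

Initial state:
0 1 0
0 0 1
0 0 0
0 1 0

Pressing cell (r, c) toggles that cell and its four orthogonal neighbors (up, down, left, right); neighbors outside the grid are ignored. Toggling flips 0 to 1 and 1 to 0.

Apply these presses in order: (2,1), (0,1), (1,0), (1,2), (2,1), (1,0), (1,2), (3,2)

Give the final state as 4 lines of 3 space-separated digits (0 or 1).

After press 1 at (2,1):
0 1 0
0 1 1
1 1 1
0 0 0

After press 2 at (0,1):
1 0 1
0 0 1
1 1 1
0 0 0

After press 3 at (1,0):
0 0 1
1 1 1
0 1 1
0 0 0

After press 4 at (1,2):
0 0 0
1 0 0
0 1 0
0 0 0

After press 5 at (2,1):
0 0 0
1 1 0
1 0 1
0 1 0

After press 6 at (1,0):
1 0 0
0 0 0
0 0 1
0 1 0

After press 7 at (1,2):
1 0 1
0 1 1
0 0 0
0 1 0

After press 8 at (3,2):
1 0 1
0 1 1
0 0 1
0 0 1

Answer: 1 0 1
0 1 1
0 0 1
0 0 1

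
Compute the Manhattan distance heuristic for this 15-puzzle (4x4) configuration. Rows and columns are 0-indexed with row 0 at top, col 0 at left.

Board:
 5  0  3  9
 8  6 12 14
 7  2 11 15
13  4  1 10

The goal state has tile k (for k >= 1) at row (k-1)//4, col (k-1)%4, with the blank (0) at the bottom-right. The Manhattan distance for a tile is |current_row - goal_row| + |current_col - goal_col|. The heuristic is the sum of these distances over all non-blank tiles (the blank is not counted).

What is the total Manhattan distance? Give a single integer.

Answer: 35

Derivation:
Tile 5: (0,0)->(1,0) = 1
Tile 3: (0,2)->(0,2) = 0
Tile 9: (0,3)->(2,0) = 5
Tile 8: (1,0)->(1,3) = 3
Tile 6: (1,1)->(1,1) = 0
Tile 12: (1,2)->(2,3) = 2
Tile 14: (1,3)->(3,1) = 4
Tile 7: (2,0)->(1,2) = 3
Tile 2: (2,1)->(0,1) = 2
Tile 11: (2,2)->(2,2) = 0
Tile 15: (2,3)->(3,2) = 2
Tile 13: (3,0)->(3,0) = 0
Tile 4: (3,1)->(0,3) = 5
Tile 1: (3,2)->(0,0) = 5
Tile 10: (3,3)->(2,1) = 3
Sum: 1 + 0 + 5 + 3 + 0 + 2 + 4 + 3 + 2 + 0 + 2 + 0 + 5 + 5 + 3 = 35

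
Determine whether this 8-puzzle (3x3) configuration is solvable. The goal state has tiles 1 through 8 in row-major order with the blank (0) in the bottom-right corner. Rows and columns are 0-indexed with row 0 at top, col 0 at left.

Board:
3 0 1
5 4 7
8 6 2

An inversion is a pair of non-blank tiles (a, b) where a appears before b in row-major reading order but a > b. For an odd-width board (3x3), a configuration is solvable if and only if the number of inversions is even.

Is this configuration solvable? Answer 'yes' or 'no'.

Inversions (pairs i<j in row-major order where tile[i] > tile[j] > 0): 10
10 is even, so the puzzle is solvable.

Answer: yes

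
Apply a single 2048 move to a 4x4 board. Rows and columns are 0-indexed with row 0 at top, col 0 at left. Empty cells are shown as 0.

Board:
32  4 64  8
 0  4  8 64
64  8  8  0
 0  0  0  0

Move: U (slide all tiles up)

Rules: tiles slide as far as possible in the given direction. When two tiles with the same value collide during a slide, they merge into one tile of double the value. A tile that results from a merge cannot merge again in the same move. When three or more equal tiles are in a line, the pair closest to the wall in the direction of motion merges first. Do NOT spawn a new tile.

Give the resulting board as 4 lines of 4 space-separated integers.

Slide up:
col 0: [32, 0, 64, 0] -> [32, 64, 0, 0]
col 1: [4, 4, 8, 0] -> [8, 8, 0, 0]
col 2: [64, 8, 8, 0] -> [64, 16, 0, 0]
col 3: [8, 64, 0, 0] -> [8, 64, 0, 0]

Answer: 32  8 64  8
64  8 16 64
 0  0  0  0
 0  0  0  0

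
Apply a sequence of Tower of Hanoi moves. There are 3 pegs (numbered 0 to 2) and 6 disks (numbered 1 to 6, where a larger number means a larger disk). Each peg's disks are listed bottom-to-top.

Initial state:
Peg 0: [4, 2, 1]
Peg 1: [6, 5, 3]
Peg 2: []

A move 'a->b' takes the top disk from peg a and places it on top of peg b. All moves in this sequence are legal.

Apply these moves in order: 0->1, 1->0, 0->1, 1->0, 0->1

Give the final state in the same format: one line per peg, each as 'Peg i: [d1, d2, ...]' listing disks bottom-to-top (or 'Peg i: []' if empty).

Answer: Peg 0: [4, 2]
Peg 1: [6, 5, 3, 1]
Peg 2: []

Derivation:
After move 1 (0->1):
Peg 0: [4, 2]
Peg 1: [6, 5, 3, 1]
Peg 2: []

After move 2 (1->0):
Peg 0: [4, 2, 1]
Peg 1: [6, 5, 3]
Peg 2: []

After move 3 (0->1):
Peg 0: [4, 2]
Peg 1: [6, 5, 3, 1]
Peg 2: []

After move 4 (1->0):
Peg 0: [4, 2, 1]
Peg 1: [6, 5, 3]
Peg 2: []

After move 5 (0->1):
Peg 0: [4, 2]
Peg 1: [6, 5, 3, 1]
Peg 2: []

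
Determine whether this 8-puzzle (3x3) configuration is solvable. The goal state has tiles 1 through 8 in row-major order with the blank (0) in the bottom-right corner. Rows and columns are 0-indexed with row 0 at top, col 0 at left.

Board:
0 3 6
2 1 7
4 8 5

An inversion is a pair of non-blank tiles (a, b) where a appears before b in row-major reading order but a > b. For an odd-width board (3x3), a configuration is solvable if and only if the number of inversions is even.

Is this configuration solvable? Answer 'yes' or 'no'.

Answer: yes

Derivation:
Inversions (pairs i<j in row-major order where tile[i] > tile[j] > 0): 10
10 is even, so the puzzle is solvable.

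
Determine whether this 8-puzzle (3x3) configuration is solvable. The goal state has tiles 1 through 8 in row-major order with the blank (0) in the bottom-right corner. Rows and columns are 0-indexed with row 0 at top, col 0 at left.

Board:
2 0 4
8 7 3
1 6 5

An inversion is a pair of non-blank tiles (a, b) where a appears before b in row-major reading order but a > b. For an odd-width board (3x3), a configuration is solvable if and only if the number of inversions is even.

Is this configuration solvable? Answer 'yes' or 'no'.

Answer: yes

Derivation:
Inversions (pairs i<j in row-major order where tile[i] > tile[j] > 0): 14
14 is even, so the puzzle is solvable.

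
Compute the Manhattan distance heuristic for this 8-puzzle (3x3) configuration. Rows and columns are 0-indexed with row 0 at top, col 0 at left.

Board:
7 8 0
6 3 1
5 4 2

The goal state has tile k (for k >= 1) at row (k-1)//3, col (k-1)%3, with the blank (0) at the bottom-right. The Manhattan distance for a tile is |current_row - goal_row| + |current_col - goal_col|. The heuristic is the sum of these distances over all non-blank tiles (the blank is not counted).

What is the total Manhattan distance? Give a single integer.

Tile 7: (0,0)->(2,0) = 2
Tile 8: (0,1)->(2,1) = 2
Tile 6: (1,0)->(1,2) = 2
Tile 3: (1,1)->(0,2) = 2
Tile 1: (1,2)->(0,0) = 3
Tile 5: (2,0)->(1,1) = 2
Tile 4: (2,1)->(1,0) = 2
Tile 2: (2,2)->(0,1) = 3
Sum: 2 + 2 + 2 + 2 + 3 + 2 + 2 + 3 = 18

Answer: 18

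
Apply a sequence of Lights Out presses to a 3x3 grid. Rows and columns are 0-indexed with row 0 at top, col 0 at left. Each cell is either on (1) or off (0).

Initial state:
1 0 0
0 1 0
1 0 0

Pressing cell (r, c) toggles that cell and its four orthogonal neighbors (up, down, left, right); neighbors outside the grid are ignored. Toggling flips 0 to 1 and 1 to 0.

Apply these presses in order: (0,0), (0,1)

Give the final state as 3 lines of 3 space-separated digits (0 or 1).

After press 1 at (0,0):
0 1 0
1 1 0
1 0 0

After press 2 at (0,1):
1 0 1
1 0 0
1 0 0

Answer: 1 0 1
1 0 0
1 0 0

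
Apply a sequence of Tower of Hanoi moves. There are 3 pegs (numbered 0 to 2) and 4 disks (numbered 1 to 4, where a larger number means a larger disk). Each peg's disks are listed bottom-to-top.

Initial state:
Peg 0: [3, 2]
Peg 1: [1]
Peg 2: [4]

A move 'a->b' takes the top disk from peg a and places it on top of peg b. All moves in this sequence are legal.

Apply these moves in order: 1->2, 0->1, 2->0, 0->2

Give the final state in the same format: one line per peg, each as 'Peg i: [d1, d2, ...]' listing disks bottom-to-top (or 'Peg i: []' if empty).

After move 1 (1->2):
Peg 0: [3, 2]
Peg 1: []
Peg 2: [4, 1]

After move 2 (0->1):
Peg 0: [3]
Peg 1: [2]
Peg 2: [4, 1]

After move 3 (2->0):
Peg 0: [3, 1]
Peg 1: [2]
Peg 2: [4]

After move 4 (0->2):
Peg 0: [3]
Peg 1: [2]
Peg 2: [4, 1]

Answer: Peg 0: [3]
Peg 1: [2]
Peg 2: [4, 1]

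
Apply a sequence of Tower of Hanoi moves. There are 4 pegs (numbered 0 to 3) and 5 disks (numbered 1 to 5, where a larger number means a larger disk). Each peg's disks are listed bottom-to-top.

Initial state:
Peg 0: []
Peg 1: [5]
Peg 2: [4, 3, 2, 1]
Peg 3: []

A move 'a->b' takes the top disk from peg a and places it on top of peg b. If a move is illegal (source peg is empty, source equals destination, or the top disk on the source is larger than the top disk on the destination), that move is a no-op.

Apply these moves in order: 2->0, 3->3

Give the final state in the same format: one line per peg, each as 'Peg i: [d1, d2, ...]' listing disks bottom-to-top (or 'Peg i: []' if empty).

After move 1 (2->0):
Peg 0: [1]
Peg 1: [5]
Peg 2: [4, 3, 2]
Peg 3: []

After move 2 (3->3):
Peg 0: [1]
Peg 1: [5]
Peg 2: [4, 3, 2]
Peg 3: []

Answer: Peg 0: [1]
Peg 1: [5]
Peg 2: [4, 3, 2]
Peg 3: []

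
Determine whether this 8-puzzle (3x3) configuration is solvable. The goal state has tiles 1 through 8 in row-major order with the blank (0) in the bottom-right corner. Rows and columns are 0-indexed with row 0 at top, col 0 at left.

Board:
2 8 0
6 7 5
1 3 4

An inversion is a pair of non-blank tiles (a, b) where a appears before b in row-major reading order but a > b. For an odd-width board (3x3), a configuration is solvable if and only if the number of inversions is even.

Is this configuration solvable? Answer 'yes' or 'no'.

Inversions (pairs i<j in row-major order where tile[i] > tile[j] > 0): 18
18 is even, so the puzzle is solvable.

Answer: yes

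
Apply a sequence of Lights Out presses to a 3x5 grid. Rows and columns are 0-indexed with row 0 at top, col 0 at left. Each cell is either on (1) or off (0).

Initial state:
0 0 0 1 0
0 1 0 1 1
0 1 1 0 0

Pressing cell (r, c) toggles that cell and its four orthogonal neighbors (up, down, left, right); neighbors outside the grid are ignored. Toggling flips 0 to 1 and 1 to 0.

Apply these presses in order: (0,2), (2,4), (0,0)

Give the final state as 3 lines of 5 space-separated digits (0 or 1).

Answer: 1 0 1 0 0
1 1 1 1 0
0 1 1 1 1

Derivation:
After press 1 at (0,2):
0 1 1 0 0
0 1 1 1 1
0 1 1 0 0

After press 2 at (2,4):
0 1 1 0 0
0 1 1 1 0
0 1 1 1 1

After press 3 at (0,0):
1 0 1 0 0
1 1 1 1 0
0 1 1 1 1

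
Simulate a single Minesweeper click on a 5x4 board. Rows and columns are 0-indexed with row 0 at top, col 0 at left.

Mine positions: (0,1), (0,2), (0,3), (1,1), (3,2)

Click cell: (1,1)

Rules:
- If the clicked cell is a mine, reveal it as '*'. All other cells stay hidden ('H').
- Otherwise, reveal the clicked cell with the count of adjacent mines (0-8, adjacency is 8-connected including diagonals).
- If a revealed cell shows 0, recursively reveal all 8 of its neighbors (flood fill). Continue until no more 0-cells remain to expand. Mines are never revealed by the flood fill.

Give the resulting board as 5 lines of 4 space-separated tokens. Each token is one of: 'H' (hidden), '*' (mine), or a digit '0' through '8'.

H H H H
H * H H
H H H H
H H H H
H H H H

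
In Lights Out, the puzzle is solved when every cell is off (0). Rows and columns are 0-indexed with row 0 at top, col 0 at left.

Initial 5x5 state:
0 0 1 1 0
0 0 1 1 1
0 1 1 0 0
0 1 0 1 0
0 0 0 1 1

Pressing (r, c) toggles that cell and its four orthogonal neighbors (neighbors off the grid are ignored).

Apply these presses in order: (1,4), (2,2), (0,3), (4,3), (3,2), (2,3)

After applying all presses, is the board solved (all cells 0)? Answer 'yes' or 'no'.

After press 1 at (1,4):
0 0 1 1 1
0 0 1 0 0
0 1 1 0 1
0 1 0 1 0
0 0 0 1 1

After press 2 at (2,2):
0 0 1 1 1
0 0 0 0 0
0 0 0 1 1
0 1 1 1 0
0 0 0 1 1

After press 3 at (0,3):
0 0 0 0 0
0 0 0 1 0
0 0 0 1 1
0 1 1 1 0
0 0 0 1 1

After press 4 at (4,3):
0 0 0 0 0
0 0 0 1 0
0 0 0 1 1
0 1 1 0 0
0 0 1 0 0

After press 5 at (3,2):
0 0 0 0 0
0 0 0 1 0
0 0 1 1 1
0 0 0 1 0
0 0 0 0 0

After press 6 at (2,3):
0 0 0 0 0
0 0 0 0 0
0 0 0 0 0
0 0 0 0 0
0 0 0 0 0

Lights still on: 0

Answer: yes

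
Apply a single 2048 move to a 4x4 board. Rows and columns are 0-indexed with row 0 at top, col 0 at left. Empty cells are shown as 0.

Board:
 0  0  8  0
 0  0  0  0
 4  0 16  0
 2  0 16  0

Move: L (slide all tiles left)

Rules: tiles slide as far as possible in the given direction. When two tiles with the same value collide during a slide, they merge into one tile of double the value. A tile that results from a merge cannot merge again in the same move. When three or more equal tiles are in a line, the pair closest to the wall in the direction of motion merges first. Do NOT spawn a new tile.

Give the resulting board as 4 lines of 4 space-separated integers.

Slide left:
row 0: [0, 0, 8, 0] -> [8, 0, 0, 0]
row 1: [0, 0, 0, 0] -> [0, 0, 0, 0]
row 2: [4, 0, 16, 0] -> [4, 16, 0, 0]
row 3: [2, 0, 16, 0] -> [2, 16, 0, 0]

Answer:  8  0  0  0
 0  0  0  0
 4 16  0  0
 2 16  0  0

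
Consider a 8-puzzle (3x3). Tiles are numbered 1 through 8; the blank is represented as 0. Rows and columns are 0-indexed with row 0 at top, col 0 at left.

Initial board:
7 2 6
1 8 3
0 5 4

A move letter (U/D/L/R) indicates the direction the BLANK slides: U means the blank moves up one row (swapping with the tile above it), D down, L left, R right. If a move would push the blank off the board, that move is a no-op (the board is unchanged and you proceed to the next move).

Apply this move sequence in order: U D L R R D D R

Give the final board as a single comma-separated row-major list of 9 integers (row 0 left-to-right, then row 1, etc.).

Answer: 7, 2, 6, 1, 8, 3, 5, 4, 0

Derivation:
After move 1 (U):
7 2 6
0 8 3
1 5 4

After move 2 (D):
7 2 6
1 8 3
0 5 4

After move 3 (L):
7 2 6
1 8 3
0 5 4

After move 4 (R):
7 2 6
1 8 3
5 0 4

After move 5 (R):
7 2 6
1 8 3
5 4 0

After move 6 (D):
7 2 6
1 8 3
5 4 0

After move 7 (D):
7 2 6
1 8 3
5 4 0

After move 8 (R):
7 2 6
1 8 3
5 4 0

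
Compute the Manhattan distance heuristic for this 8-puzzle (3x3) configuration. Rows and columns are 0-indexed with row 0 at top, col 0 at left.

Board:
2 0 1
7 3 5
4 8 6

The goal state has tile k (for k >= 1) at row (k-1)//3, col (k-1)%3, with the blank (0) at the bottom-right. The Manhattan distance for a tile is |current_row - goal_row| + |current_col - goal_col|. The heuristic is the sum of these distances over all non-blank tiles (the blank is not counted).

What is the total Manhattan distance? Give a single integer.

Answer: 9

Derivation:
Tile 2: at (0,0), goal (0,1), distance |0-0|+|0-1| = 1
Tile 1: at (0,2), goal (0,0), distance |0-0|+|2-0| = 2
Tile 7: at (1,0), goal (2,0), distance |1-2|+|0-0| = 1
Tile 3: at (1,1), goal (0,2), distance |1-0|+|1-2| = 2
Tile 5: at (1,2), goal (1,1), distance |1-1|+|2-1| = 1
Tile 4: at (2,0), goal (1,0), distance |2-1|+|0-0| = 1
Tile 8: at (2,1), goal (2,1), distance |2-2|+|1-1| = 0
Tile 6: at (2,2), goal (1,2), distance |2-1|+|2-2| = 1
Sum: 1 + 2 + 1 + 2 + 1 + 1 + 0 + 1 = 9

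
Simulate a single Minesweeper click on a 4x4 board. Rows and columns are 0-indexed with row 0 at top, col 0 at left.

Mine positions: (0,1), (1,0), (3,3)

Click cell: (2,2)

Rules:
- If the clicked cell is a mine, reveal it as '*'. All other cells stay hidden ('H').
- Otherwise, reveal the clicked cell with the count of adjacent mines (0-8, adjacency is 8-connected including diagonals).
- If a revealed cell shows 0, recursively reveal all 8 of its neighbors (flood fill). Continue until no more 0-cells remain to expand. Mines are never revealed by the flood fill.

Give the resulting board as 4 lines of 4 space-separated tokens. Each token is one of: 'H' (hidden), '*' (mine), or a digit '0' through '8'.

H H H H
H H H H
H H 1 H
H H H H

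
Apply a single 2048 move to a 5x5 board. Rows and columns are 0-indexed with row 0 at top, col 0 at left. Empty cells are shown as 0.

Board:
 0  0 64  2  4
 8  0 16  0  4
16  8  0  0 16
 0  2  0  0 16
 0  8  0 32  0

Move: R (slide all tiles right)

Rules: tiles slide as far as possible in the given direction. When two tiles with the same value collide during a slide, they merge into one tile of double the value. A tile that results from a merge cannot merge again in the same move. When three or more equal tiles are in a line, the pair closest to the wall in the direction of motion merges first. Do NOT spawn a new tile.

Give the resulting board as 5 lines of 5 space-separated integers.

Answer:  0  0 64  2  4
 0  0  8 16  4
 0  0 16  8 16
 0  0  0  2 16
 0  0  0  8 32

Derivation:
Slide right:
row 0: [0, 0, 64, 2, 4] -> [0, 0, 64, 2, 4]
row 1: [8, 0, 16, 0, 4] -> [0, 0, 8, 16, 4]
row 2: [16, 8, 0, 0, 16] -> [0, 0, 16, 8, 16]
row 3: [0, 2, 0, 0, 16] -> [0, 0, 0, 2, 16]
row 4: [0, 8, 0, 32, 0] -> [0, 0, 0, 8, 32]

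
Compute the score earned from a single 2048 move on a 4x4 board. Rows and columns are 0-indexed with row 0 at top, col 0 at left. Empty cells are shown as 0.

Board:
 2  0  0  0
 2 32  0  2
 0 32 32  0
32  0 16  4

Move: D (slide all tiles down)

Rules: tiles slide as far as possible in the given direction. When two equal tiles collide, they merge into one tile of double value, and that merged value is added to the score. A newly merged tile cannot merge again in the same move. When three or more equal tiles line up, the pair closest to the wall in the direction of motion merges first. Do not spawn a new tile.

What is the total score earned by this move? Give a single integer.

Answer: 68

Derivation:
Slide down:
col 0: [2, 2, 0, 32] -> [0, 0, 4, 32]  score +4 (running 4)
col 1: [0, 32, 32, 0] -> [0, 0, 0, 64]  score +64 (running 68)
col 2: [0, 0, 32, 16] -> [0, 0, 32, 16]  score +0 (running 68)
col 3: [0, 2, 0, 4] -> [0, 0, 2, 4]  score +0 (running 68)
Board after move:
 0  0  0  0
 0  0  0  0
 4  0 32  2
32 64 16  4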